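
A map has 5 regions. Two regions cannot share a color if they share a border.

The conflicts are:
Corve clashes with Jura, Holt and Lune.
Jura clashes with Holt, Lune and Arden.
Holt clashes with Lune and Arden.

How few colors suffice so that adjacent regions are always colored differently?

4

Corve, Jura, Holt, Lune all conflict with each other, so at least 4 colors are needed.
A valid assignment using 4 colors: Corve=3, Jura=2, Holt=1, Lune=4, Arden=3. No two conflicting regions share a color.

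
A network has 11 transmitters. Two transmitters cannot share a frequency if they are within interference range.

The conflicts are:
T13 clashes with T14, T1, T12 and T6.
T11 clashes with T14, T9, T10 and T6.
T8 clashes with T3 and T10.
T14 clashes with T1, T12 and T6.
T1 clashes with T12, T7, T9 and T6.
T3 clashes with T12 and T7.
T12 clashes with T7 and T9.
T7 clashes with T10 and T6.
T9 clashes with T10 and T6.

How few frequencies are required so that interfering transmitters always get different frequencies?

T13, T14, T1, T12 all conflict with each other, so at least 4 frequencies are needed.
4 frequencies suffice: T13=4, T11=4, T8=2, T14=3, T1=1, T3=1, T12=2, T7=3, T9=3, T10=1, T6=2. Each listed conflict is separated.

4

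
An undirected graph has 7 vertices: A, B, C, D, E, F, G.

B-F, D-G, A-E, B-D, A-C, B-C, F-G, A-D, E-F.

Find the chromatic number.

The cycle F-B-C-A-E-F has odd length 5, so it cannot be 2-colored; at least 3 colors are needed.
3 colors suffice: color 1 → {C, D, F}; color 2 → {A, B, G}; color 3 → {E}. Every edge joins two different colors.

3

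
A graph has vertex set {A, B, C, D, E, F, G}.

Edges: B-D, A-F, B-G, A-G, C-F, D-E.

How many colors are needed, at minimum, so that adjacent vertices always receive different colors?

B and G are adjacent, so at least 2 colors are needed.
2 colors suffice: color 1 → {D, F, G}; color 2 → {A, B, C, E}. Each edge has distinct colors on its endpoints.

2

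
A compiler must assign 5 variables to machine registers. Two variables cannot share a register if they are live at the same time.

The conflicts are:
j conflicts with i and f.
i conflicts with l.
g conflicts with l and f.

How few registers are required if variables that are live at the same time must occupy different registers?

The cycle g-l-i-j-f-g has odd length 5, so it cannot be 2-colored; at least 3 registers are needed.
3 registers suffice: register 1 → {i, f}; register 2 → {j, l}; register 3 → {g}. Each listed conflict is separated.

3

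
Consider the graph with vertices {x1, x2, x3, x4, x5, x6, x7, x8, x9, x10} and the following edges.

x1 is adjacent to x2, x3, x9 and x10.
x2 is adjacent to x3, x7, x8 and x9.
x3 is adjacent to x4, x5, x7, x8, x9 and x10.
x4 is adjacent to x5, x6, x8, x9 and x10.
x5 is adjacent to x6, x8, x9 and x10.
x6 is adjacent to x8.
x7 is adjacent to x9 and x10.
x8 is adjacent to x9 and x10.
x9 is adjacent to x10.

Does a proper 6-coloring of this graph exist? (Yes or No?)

Yes

The chromatic number is 6. x3, x4, x5, x8, x9, x10 are mutually adjacent (a clique of size 6), so at least 6 colors are needed.
6 colors suffice: color 1 → {x6, x9}; color 2 → {x3}; color 3 → {x1, x7, x8}; color 4 → {x2, x10}; color 5 → {x4}; color 6 → {x5}.
That is already a proper 6-coloring.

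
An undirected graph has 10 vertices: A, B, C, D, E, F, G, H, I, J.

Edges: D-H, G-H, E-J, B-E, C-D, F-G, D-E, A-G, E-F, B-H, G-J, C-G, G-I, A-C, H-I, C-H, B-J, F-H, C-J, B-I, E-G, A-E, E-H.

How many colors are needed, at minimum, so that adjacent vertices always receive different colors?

E, F, G, H form a clique, so at least 4 colors are needed.
A valid assignment using 4 colors: A=1, B=2, C=3, D=2, E=3, F=4, G=2, H=1, I=3, J=1. Each edge has distinct colors on its endpoints.

4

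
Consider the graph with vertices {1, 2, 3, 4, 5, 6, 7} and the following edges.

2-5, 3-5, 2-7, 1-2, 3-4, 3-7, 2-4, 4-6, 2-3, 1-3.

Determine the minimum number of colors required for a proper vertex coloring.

3

2, 3, 5 are mutually adjacent, so at least 3 colors are needed.
One proper 3-coloring: 1=c, 2=a, 3=b, 4=c, 5=c, 6=a, 7=c. No two adjacent vertices share a color.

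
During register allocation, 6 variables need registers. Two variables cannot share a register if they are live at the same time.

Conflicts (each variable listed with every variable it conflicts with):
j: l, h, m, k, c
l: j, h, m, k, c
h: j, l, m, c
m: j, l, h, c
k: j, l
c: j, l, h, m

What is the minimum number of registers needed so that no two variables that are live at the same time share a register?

j, l, h, m, c pairwise conflict, so at least 5 registers are needed.
5 registers suffice: register 1 → {l}; register 2 → {j}; register 3 → {h, k}; register 4 → {m}; register 5 → {c}. No two conflicting variables share a register.

5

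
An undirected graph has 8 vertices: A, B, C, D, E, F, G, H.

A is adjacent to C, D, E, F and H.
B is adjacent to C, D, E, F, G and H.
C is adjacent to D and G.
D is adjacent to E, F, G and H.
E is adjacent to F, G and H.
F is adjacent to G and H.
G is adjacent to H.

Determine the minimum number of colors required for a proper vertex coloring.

B, D, E, F, G, H are mutually adjacent (a clique of size 6), so at least 6 colors are needed.
6 colors suffice: color 1 → {D}; color 2 → {C, F}; color 3 → {A, G}; color 4 → {B}; color 5 → {H}; color 6 → {E}. No two adjacent vertices share a color.

6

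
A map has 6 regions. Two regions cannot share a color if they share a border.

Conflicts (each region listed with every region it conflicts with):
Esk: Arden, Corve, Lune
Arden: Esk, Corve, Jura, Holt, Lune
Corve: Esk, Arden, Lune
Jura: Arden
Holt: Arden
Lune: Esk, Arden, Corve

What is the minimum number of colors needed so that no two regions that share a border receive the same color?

4

Esk, Arden, Corve, Lune all conflict with each other, so at least 4 colors are needed.
4 colors suffice: color 1 → {Arden}; color 2 → {Jura, Holt, Lune}; color 3 → {Corve}; color 4 → {Esk}. No two conflicting regions share a color.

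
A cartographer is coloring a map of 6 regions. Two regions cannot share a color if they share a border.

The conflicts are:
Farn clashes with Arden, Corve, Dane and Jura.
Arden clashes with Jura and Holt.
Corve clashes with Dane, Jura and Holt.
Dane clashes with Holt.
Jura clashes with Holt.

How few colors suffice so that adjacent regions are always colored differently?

3

Corve, Dane, Holt all conflict with each other, so at least 3 colors are needed.
3 colors suffice: color 1 → {Farn, Holt}; color 2 → {Arden, Corve}; color 3 → {Dane, Jura}. No two conflicting regions share a color.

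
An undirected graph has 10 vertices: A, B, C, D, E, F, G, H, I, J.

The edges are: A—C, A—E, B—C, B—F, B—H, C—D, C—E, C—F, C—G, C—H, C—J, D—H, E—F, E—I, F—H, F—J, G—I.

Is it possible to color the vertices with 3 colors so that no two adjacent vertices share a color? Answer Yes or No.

B, C, F, H form a clique, so at least 4 colors are needed.
So 3 colors are not enough.

No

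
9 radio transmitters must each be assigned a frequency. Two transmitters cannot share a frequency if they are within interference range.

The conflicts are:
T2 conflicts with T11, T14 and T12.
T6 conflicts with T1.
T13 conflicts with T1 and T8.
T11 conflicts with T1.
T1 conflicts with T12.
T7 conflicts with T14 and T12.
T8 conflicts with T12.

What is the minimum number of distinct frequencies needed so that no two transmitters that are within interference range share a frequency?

2

T8 and T12 conflict, so at least 2 frequencies are needed.
Using 2 frequencies: T2=1, T6=2, T13=2, T11=2, T1=1, T7=1, T8=1, T14=2, T12=2. Each listed conflict is separated.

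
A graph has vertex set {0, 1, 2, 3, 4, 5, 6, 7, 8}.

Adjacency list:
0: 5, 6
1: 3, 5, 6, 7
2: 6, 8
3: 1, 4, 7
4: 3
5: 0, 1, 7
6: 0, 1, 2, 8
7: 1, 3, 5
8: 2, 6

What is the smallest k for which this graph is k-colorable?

3

1, 5, 7 form a triangle, so at least 3 colors are needed.
One proper 3-coloring: 0=b, 1=b, 2=b, 3=a, 4=b, 5=a, 6=a, 7=c, 8=c. Each edge has distinct colors on its endpoints.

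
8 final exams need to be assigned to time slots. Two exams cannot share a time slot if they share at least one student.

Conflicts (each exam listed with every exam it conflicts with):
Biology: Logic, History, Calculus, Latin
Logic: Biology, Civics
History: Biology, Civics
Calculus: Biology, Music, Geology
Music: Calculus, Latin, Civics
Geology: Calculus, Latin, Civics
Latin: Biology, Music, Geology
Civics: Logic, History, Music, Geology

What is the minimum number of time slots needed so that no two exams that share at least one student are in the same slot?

3

The cycle Geology-Civics-Logic-Biology-Calculus-Geology has odd length 5, so it cannot be 2-colored; at least 3 time slots are needed.
A valid assignment using 3 time slots: Biology=1, Logic=2, History=2, Calculus=2, Music=3, Geology=3, Latin=2, Civics=1. Each listed conflict is separated.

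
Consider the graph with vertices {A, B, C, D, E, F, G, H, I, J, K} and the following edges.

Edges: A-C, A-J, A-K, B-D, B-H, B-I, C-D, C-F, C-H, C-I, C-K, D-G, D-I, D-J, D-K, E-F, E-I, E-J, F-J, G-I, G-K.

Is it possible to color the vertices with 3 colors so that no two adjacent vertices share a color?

Yes

The chromatic number is 3. E, F, J are pairwise adjacent, so at least 3 colors are needed.
3 colors suffice: color red → {A, D, E, H}; color blue → {B, C, G, J}; color green → {F, I, K}.
That is already a proper 3-coloring.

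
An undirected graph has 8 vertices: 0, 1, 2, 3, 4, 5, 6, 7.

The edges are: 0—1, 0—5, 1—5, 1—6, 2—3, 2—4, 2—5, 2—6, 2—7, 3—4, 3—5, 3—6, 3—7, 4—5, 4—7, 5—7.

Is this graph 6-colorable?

Yes

The chromatic number is 5. 2, 3, 4, 5, 7 are pairwise adjacent (a clique of size 5), so at least 5 colors are needed.
A valid assignment using 5 colors: 0=green, 1=blue, 2=blue, 3=green, 4=purple, 5=red, 6=red, 7=yellow.
Since 6 ≥ 5, a proper 6-coloring certainly exists.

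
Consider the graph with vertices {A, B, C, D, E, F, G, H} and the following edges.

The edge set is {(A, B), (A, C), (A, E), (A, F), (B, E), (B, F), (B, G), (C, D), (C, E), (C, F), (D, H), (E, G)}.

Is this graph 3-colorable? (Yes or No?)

Yes

The chromatic number is 3. A, C, E are mutually adjacent, so at least 3 colors are needed.
3 colors suffice: color red → {B, C, H}; color blue → {D, E, F}; color green → {A, G}.
That is already a proper 3-coloring.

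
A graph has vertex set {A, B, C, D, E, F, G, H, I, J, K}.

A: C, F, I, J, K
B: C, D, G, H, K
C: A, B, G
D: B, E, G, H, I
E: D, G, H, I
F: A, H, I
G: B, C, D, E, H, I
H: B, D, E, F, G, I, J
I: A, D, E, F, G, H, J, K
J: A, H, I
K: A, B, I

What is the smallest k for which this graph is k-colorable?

D, E, G, H, I are mutually adjacent (a clique of size 5), so at least 5 colors are needed.
A valid assignment using 5 colors: A=2, B=1, C=4, D=4, E=5, F=3, G=3, H=2, I=1, J=3, K=3. Every edge joins two different colors.

5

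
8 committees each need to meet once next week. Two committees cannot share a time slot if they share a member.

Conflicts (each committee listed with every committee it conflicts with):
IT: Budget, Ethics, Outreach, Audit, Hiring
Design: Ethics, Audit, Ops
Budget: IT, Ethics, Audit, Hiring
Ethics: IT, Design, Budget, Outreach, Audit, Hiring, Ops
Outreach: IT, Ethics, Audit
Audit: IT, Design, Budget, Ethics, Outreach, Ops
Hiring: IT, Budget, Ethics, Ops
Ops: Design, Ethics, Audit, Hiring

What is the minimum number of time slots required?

4

Design, Ethics, Audit, Ops pairwise conflict, so at least 4 time slots are needed.
4 time slots suffice: time slot 1 → {Ethics}; time slot 2 → {Audit, Hiring}; time slot 3 → {IT, Ops}; time slot 4 → {Design, Budget, Outreach}. No two conflicting committees share a time slot.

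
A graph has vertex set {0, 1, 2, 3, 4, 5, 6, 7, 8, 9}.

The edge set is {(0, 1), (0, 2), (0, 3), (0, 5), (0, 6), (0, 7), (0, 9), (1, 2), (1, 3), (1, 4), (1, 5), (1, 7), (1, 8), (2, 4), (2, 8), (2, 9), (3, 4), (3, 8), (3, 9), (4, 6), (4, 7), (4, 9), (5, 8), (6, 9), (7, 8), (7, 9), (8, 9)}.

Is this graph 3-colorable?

The chromatic number is 3. 0, 6, 9 are pairwise adjacent, so at least 3 colors are needed.
A valid assignment using 3 colors: 0=a, 1=b, 2=c, 3=c, 4=a, 5=c, 6=c, 7=c, 8=a, 9=b.
That is already a proper 3-coloring.

Yes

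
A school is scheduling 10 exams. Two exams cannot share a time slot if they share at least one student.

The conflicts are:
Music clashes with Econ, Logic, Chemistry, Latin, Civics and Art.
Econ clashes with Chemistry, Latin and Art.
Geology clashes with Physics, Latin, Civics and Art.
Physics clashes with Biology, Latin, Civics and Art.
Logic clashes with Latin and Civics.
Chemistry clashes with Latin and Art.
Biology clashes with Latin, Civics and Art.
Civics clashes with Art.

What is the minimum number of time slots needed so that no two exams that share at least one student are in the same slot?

4

Music, Econ, Chemistry, Latin all conflict with each other, so at least 4 time slots are needed.
4 time slots suffice: time slot 1 → {Latin, Art}; time slot 2 → {Music, Physics}; time slot 3 → {Chemistry, Civics}; time slot 4 → {Econ, Geology, Logic, Biology}. Every pair that conflicts lands in different time slots.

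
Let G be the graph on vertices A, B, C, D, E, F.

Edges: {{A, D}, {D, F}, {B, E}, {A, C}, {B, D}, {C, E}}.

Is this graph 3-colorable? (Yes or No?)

The chromatic number is 3. The cycle B-D-A-C-E-B has odd length 5, so it cannot be 2-colored; at least 3 colors are needed.
One proper 3-coloring: A=blue, B=blue, C=green, D=red, E=red, F=blue.
That is already a proper 3-coloring.

Yes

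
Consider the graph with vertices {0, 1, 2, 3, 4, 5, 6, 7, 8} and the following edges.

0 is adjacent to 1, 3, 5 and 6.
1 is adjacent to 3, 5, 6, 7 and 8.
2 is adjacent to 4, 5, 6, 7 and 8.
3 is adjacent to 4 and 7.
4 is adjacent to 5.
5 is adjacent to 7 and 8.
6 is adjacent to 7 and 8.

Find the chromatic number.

0, 1, 3 are pairwise adjacent, so at least 3 colors are needed.
A valid assignment using 3 colors: 0=green, 1=red, 2=red, 3=blue, 4=green, 5=blue, 6=blue, 7=green, 8=green. Every edge joins two different colors.

3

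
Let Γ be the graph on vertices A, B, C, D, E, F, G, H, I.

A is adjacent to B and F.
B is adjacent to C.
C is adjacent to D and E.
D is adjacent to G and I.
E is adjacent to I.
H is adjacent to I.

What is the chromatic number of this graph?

2

C and D are adjacent, so at least 2 colors are needed.
One proper 2-coloring: A=2, B=1, C=2, D=1, E=1, F=1, G=2, H=1, I=2. Each edge has distinct colors on its endpoints.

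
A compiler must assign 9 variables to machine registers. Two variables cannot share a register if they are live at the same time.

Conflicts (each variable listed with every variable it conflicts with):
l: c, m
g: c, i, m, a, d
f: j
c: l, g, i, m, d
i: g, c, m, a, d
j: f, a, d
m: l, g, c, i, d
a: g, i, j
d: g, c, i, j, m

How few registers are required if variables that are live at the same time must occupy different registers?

g, c, i, m, d pairwise conflict, so at least 5 registers are needed.
5 registers suffice: register 1 → {l, g, j}; register 2 → {f, a, d}; register 3 → {c}; register 4 → {i}; register 5 → {m}. Each listed conflict is separated.

5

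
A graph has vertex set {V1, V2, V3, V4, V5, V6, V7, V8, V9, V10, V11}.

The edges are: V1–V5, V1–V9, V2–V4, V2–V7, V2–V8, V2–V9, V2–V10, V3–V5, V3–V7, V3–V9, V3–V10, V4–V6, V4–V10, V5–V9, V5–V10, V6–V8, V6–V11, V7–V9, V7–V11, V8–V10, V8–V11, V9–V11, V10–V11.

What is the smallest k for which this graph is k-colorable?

3

V6, V8, V11 are mutually adjacent, so at least 3 colors are needed.
3 colors suffice: V1=2, V2=2, V3=2, V4=3, V5=3, V6=1, V7=3, V8=3, V9=1, V10=1, V11=2. Each edge has distinct colors on its endpoints.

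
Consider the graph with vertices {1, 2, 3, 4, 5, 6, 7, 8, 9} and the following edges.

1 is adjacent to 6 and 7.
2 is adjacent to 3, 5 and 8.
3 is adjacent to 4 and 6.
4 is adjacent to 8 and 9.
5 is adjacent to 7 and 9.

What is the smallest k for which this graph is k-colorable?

3

The cycle 3-4-9-5-2-3 has odd length 5, so it cannot be 2-colored; at least 3 colors are needed.
3 colors suffice: color red → {4, 5, 6}; color blue → {3, 7, 8, 9}; color green → {1, 2}. Each edge has distinct colors on its endpoints.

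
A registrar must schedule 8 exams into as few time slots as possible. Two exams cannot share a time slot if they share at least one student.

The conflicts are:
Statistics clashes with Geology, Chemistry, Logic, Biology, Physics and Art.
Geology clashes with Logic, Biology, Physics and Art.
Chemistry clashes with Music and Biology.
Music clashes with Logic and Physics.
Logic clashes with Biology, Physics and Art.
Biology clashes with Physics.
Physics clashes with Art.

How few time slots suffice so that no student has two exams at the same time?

Statistics, Geology, Logic, Physics, Art all conflict with each other, so at least 5 time slots are needed.
5 time slots suffice: Statistics=1, Geology=4, Chemistry=2, Music=1, Logic=3, Biology=5, Physics=2, Art=5. Each listed conflict is separated.

5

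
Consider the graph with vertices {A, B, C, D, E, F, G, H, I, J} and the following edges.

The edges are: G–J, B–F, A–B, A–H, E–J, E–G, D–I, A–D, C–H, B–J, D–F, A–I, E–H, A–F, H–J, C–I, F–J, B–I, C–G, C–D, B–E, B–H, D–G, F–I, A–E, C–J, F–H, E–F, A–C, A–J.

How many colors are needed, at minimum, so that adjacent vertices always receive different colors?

6

A, B, E, F, H, J are mutually adjacent (a clique of size 6), so at least 6 colors are needed.
6 colors suffice: A=1, B=5, C=3, D=2, E=6, F=3, G=1, H=4, I=4, J=2. Each edge has distinct colors on its endpoints.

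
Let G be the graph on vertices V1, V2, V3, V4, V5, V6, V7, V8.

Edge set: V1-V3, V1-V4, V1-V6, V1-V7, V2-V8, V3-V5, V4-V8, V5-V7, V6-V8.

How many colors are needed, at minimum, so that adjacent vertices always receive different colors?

2

V3 and V5 are adjacent, so at least 2 colors are needed.
2 colors suffice: color 1 → {V1, V5, V8}; color 2 → {V2, V3, V4, V6, V7}. No two adjacent vertices share a color.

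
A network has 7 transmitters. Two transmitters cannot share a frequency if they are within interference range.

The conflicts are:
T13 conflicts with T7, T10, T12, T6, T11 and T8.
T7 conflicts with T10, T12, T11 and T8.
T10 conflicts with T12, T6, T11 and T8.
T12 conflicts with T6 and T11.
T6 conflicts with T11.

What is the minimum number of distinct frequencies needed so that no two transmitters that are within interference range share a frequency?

5

T13, T7, T10, T12, T11 are mutually in conflict, so at least 5 frequencies are needed.
5 frequencies suffice: T13=2, T7=5, T10=1, T12=4, T6=5, T11=3, T8=3. No two conflicting transmitters share a frequency.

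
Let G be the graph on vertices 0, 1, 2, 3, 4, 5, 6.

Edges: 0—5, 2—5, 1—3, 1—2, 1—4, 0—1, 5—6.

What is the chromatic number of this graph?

2

1 and 2 are adjacent, so at least 2 colors are needed.
A valid assignment using 2 colors: 0=b, 1=a, 2=b, 3=b, 4=b, 5=a, 6=b. No two adjacent vertices share a color.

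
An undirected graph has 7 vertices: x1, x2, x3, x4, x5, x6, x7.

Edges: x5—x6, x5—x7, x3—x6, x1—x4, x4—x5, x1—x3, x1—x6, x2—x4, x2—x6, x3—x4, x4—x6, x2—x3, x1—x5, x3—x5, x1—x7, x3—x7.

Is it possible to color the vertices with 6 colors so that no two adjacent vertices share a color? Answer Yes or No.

The chromatic number is 5. x1, x3, x4, x5, x6 are mutually adjacent (a clique of size 5), so at least 5 colors are needed.
One proper 5-coloring: x1=3, x2=3, x3=1, x4=2, x5=4, x6=5, x7=2.
Since 6 ≥ 5, a proper 6-coloring certainly exists.

Yes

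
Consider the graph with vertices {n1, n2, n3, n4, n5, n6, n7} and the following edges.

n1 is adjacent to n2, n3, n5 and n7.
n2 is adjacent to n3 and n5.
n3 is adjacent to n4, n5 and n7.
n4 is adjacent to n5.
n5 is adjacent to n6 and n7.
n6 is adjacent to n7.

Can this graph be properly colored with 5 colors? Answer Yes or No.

Yes

The chromatic number is 4. n1, n2, n3, n5 are pairwise adjacent (a clique of size 4), so at least 4 colors are needed.
One proper 4-coloring: n1=3, n2=4, n3=2, n4=3, n5=1, n6=2, n7=4.
Since 5 ≥ 4, a proper 5-coloring certainly exists.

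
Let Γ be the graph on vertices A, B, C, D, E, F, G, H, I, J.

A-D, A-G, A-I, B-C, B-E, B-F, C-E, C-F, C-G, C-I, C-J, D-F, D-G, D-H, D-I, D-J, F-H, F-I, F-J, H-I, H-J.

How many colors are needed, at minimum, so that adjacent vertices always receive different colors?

D, F, H, J form a clique, so at least 4 colors are needed.
A valid assignment using 4 colors: A=yellow, B=green, C=blue, D=blue, E=red, F=red, G=red, H=yellow, I=green, J=green. No two adjacent vertices share a color.

4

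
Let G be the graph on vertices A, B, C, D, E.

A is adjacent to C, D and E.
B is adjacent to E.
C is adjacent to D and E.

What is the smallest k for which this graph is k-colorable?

A, C, D form a triangle, so at least 3 colors are needed.
One proper 3-coloring: A=2, B=1, C=1, D=3, E=3. Every edge joins two different colors.

3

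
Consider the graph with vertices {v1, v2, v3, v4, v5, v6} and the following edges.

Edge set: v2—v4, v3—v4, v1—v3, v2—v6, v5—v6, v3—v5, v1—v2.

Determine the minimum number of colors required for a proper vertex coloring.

The cycle v1-v3-v5-v6-v2-v1 has odd length 5, so it cannot be 2-colored; at least 3 colors are needed.
3 colors suffice: color 1 → {v2, v3}; color 2 → {v1, v4, v5}; color 3 → {v6}. No two adjacent vertices share a color.

3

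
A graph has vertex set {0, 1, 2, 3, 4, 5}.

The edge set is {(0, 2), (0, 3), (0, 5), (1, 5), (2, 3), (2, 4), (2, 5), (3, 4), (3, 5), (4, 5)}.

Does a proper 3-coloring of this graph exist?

No

2, 3, 4, 5 form a clique, so at least 4 colors are needed.
So 3 colors are not enough.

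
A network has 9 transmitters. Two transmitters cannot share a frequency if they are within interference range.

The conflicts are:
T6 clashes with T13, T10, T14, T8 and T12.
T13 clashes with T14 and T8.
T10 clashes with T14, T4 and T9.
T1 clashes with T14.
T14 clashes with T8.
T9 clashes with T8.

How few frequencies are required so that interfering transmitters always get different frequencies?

4

T6, T13, T14, T8 are mutually in conflict, so at least 4 frequencies are needed.
Using 4 frequencies: T6=2, T13=4, T10=3, T1=2, T14=1, T4=1, T9=1, T8=3, T12=1. No two conflicting transmitters share a frequency.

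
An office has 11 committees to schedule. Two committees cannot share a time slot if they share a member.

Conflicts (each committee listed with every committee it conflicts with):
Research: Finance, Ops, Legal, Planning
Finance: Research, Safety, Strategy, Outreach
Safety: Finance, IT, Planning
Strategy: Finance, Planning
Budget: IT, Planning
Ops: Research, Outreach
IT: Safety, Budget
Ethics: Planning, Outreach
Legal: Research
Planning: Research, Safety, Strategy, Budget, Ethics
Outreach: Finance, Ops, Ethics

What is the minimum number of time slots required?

3

The cycle Ops-Research-Planning-Ethics-Outreach-Ops has odd length 5, so it cannot be 2-colored; at least 3 time slots are needed.
3 time slots suffice: time slot 1 → {Finance, Ops, IT, Legal, Planning}; time slot 2 → {Research, Safety, Strategy, Budget, Outreach}; time slot 3 → {Ethics}. Each listed conflict is separated.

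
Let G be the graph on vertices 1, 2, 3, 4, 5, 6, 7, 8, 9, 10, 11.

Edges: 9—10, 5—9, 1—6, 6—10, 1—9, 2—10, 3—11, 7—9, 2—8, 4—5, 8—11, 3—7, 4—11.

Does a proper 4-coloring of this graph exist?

The chromatic number is 3. The cycle 2-8-11-4-5-9-10-2 has odd length 7, so it cannot be 2-colored; at least 3 colors are needed.
3 colors suffice: 1=b, 2=a, 3=b, 4=b, 5=c, 6=a, 7=c, 8=b, 9=a, 10=b, 11=a.
Since 4 ≥ 3, a proper 4-coloring certainly exists.

Yes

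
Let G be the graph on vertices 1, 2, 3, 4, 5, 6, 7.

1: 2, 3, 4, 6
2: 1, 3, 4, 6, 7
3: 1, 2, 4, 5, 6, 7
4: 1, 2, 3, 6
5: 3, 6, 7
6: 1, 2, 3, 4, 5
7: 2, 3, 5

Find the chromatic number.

5

1, 2, 3, 4, 6 are pairwise adjacent (a clique of size 5), so at least 5 colors are needed.
5 colors suffice: color red → {3}; color blue → {6, 7}; color green → {2, 5}; color yellow → {1}; color purple → {4}. No two adjacent vertices share a color.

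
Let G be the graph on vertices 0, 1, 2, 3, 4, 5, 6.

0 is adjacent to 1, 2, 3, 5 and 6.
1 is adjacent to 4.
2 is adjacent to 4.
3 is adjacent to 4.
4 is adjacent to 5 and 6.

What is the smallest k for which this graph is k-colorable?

2

0 and 2 are adjacent, so at least 2 colors are needed.
2 colors suffice: color a → {0, 4}; color b → {1, 2, 3, 5, 6}. Every edge joins two different colors.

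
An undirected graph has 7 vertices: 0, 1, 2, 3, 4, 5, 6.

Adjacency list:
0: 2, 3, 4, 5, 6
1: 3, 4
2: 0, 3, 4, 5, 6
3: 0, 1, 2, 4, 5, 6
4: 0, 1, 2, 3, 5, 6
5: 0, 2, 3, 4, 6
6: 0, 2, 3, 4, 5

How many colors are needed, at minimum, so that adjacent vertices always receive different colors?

6

0, 2, 3, 4, 5, 6 form a clique, so at least 6 colors are needed.
6 colors suffice: color red → {4}; color blue → {3}; color green → {1, 6}; color yellow → {0}; color purple → {5}; color orange → {2}. Every edge joins two different colors.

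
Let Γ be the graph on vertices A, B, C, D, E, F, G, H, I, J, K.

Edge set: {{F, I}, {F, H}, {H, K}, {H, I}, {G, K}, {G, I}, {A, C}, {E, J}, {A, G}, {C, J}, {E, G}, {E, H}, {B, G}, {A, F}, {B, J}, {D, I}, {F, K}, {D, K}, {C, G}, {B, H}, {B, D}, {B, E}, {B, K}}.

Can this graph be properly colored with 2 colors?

F, H, I are mutually adjacent, so at least 3 colors are needed.
So 2 colors are not enough.

No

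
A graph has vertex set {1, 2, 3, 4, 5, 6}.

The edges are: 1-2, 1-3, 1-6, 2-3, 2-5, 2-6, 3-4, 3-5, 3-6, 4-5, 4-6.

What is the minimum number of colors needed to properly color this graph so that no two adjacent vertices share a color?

4

1, 2, 3, 6 are pairwise adjacent (a clique of size 4), so at least 4 colors are needed.
One proper 4-coloring: 1=d, 2=b, 3=a, 4=b, 5=c, 6=c. No two adjacent vertices share a color.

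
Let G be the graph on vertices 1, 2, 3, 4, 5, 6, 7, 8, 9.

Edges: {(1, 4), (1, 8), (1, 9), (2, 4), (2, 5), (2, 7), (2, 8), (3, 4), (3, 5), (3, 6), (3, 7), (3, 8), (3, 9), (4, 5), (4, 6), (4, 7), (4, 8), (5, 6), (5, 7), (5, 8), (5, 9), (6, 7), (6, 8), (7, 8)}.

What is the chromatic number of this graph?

6

3, 4, 5, 6, 7, 8 are mutually adjacent (a clique of size 6), so at least 6 colors are needed.
6 colors suffice: color a → {1, 5}; color b → {8, 9}; color c → {4}; color d → {2, 3}; color e → {7}; color f → {6}. Each edge has distinct colors on its endpoints.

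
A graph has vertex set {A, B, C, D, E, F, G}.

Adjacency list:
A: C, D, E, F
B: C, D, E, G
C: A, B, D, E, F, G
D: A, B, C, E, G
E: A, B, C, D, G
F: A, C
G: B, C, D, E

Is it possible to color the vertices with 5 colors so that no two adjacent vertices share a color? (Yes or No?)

The chromatic number is 5. B, C, D, E, G are mutually adjacent (a clique of size 5), so at least 5 colors are needed.
5 colors suffice: A=4, B=5, C=1, D=3, E=2, F=2, G=4.
That is already a proper 5-coloring.

Yes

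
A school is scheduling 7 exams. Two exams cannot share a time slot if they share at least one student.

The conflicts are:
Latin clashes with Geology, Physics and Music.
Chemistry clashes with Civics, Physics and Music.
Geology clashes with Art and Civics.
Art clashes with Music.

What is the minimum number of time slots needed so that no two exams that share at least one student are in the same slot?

3

The cycle Latin-Geology-Civics-Chemistry-Physics-Latin has odd length 5, so it cannot be 2-colored; at least 3 time slots are needed.
3 time slots suffice: time slot 1 → {Chemistry, Geology}; time slot 2 → {Latin, Art, Civics}; time slot 3 → {Physics, Music}. Each listed conflict is separated.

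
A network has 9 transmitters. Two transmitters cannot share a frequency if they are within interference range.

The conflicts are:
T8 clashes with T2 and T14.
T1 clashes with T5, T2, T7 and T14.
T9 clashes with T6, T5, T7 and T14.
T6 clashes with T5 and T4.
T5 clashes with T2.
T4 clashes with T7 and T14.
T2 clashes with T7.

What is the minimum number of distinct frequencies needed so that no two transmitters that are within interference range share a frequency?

T1, T5, T2 pairwise conflict, so at least 3 frequencies are needed.
3 frequencies suffice: frequency 1 → {T9, T4, T2}; frequency 2 → {T8, T1, T6}; frequency 3 → {T5, T7, T14}. Each listed conflict is separated.

3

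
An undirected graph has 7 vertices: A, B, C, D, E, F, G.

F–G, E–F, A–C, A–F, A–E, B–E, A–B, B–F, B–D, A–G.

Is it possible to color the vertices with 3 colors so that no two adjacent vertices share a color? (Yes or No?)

A, B, E, F are pairwise adjacent (a clique of size 4), so at least 4 colors are needed.
So 3 colors are not enough.

No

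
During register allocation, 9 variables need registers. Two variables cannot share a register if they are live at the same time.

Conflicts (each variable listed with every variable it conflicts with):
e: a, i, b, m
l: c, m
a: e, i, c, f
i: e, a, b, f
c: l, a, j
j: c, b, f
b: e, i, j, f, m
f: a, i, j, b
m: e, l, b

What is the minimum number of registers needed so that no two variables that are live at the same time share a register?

3

e, i, b are mutually in conflict, so at least 3 registers are needed.
Using 3 registers: e=2, l=1, a=1, i=3, c=2, j=3, b=1, f=2, m=3. Every pair that conflicts lands in different registers.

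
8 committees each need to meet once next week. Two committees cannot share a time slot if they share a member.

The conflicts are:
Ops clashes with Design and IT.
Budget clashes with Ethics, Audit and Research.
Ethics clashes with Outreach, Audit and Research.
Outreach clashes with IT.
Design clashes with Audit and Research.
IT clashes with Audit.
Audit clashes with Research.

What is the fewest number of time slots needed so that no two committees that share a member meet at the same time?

4

Budget, Ethics, Audit, Research pairwise conflict, so at least 4 time slots are needed.
4 time slots suffice: time slot 1 → {Ops, Outreach, Audit}; time slot 2 → {Ethics, Design, IT}; time slot 3 → {Research}; time slot 4 → {Budget}. Every pair that conflicts lands in different time slots.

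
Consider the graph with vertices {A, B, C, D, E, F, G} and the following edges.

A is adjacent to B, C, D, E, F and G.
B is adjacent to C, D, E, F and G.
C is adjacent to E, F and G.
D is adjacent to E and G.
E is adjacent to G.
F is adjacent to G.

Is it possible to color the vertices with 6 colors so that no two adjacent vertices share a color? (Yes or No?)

Yes

The chromatic number is 5. A, B, C, E, G form a clique, so at least 5 colors are needed.
5 colors suffice: color 1 → {B}; color 2 → {G}; color 3 → {A}; color 4 → {C, D}; color 5 → {E, F}.
Since 6 ≥ 5, a proper 6-coloring certainly exists.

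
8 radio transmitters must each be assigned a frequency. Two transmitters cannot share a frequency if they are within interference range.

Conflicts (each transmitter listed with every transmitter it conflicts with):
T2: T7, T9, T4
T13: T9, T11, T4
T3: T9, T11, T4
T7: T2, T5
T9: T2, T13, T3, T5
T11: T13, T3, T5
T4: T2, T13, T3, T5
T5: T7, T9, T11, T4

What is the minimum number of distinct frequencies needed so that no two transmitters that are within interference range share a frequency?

T13 and T9 conflict, so at least 2 frequencies are needed.
2 frequencies suffice: T2=1, T13=1, T3=1, T7=2, T9=2, T11=2, T4=2, T5=1. No two conflicting transmitters share a frequency.

2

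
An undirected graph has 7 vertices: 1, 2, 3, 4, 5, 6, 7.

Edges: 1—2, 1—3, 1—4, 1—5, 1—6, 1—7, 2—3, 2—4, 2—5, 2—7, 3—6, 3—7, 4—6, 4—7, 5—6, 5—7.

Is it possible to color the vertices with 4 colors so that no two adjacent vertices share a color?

Yes

The chromatic number is 4. 1, 2, 4, 7 form a clique, so at least 4 colors are needed.
One proper 4-coloring: 1=red, 2=green, 3=yellow, 4=yellow, 5=yellow, 6=blue, 7=blue.
That is already a proper 4-coloring.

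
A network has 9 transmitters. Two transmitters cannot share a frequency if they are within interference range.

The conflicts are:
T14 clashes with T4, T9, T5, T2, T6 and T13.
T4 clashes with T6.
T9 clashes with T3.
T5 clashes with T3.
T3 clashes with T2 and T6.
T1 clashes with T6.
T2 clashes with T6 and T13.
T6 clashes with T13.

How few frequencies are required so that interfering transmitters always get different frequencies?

4

T14, T2, T6, T13 pairwise conflict, so at least 4 frequencies are needed.
4 frequencies suffice: frequency 1 → {T9, T5, T6}; frequency 2 → {T14, T3, T1}; frequency 3 → {T4, T2}; frequency 4 → {T13}. No two conflicting transmitters share a frequency.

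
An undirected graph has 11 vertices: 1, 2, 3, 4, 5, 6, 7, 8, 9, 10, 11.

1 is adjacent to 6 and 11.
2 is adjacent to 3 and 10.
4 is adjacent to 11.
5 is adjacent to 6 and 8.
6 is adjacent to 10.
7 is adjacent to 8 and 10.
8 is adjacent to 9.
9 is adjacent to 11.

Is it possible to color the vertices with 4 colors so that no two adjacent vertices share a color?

The chromatic number is 3. The cycle 5-6-10-7-8-5 has odd length 5, so it cannot be 2-colored; at least 3 colors are needed.
One proper 3-coloring: 1=blue, 2=red, 3=blue, 4=blue, 5=blue, 6=red, 7=green, 8=red, 9=blue, 10=blue, 11=red.
Since 4 ≥ 3, a proper 4-coloring certainly exists.

Yes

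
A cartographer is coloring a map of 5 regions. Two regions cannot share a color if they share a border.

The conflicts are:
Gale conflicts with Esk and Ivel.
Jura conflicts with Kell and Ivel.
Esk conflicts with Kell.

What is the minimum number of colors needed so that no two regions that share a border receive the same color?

The cycle Jura-Ivel-Gale-Esk-Kell-Jura has odd length 5, so it cannot be 2-colored; at least 3 colors are needed.
3 colors suffice: color 1 → {Gale, Kell}; color 2 → {Jura, Esk}; color 3 → {Ivel}. Every pair that conflicts lands in different colors.

3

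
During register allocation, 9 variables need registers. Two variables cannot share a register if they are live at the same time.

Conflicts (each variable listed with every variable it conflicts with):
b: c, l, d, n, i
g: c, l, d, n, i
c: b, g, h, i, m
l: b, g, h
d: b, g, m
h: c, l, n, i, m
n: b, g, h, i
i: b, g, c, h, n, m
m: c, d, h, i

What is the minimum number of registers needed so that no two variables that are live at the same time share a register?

4

c, h, i, m pairwise conflict, so at least 4 registers are needed.
4 registers suffice: register 1 → {l, d, i}; register 2 → {c, n}; register 3 → {b, g, h}; register 4 → {m}. Each listed conflict is separated.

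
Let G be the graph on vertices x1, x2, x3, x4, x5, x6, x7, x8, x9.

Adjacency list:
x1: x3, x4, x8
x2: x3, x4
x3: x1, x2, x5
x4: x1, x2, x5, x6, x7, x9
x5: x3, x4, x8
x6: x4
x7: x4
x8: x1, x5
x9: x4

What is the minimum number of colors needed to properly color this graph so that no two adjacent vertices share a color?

2

x3 and x5 are adjacent, so at least 2 colors are needed.
2 colors suffice: color red → {x3, x4, x8}; color blue → {x1, x2, x5, x6, x7, x9}. No two adjacent vertices share a color.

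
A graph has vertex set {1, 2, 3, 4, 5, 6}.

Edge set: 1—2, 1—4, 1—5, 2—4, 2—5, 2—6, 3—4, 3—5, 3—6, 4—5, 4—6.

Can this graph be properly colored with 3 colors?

1, 2, 4, 5 form a clique, so at least 4 colors are needed.
So 3 colors are not enough.

No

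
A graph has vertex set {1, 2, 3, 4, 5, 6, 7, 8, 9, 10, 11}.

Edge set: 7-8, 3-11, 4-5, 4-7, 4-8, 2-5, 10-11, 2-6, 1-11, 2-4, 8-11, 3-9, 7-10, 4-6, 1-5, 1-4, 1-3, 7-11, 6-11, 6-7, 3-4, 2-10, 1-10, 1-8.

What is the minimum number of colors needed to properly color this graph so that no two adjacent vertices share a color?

7, 10, 11 are pairwise adjacent, so at least 3 colors are needed.
3 colors suffice: color a → {4, 9, 11}; color b → {1, 2, 7}; color c → {3, 5, 6, 8, 10}. No two adjacent vertices share a color.

3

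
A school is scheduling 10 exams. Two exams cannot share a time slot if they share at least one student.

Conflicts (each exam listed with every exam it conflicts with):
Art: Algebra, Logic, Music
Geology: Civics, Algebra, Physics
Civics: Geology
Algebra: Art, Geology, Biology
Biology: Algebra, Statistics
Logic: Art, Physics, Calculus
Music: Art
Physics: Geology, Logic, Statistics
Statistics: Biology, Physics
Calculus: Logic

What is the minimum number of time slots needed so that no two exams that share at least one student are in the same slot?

3

The cycle Geology-Algebra-Art-Logic-Physics-Geology has odd length 5, so it cannot be 2-colored; at least 3 time slots are needed.
3 time slots suffice: time slot 1 → {Civics, Algebra, Logic, Music, Statistics}; time slot 2 → {Art, Geology, Biology, Calculus}; time slot 3 → {Physics}. Each listed conflict is separated.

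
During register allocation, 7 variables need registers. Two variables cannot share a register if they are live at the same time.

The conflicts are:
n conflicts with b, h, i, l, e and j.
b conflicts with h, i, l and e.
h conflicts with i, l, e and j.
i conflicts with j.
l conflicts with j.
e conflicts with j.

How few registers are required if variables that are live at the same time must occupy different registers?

n, h, e, j pairwise conflict, so at least 4 registers are needed.
A valid assignment using 4 registers: n=2, b=3, h=1, i=4, l=4, e=4, j=3. Each listed conflict is separated.

4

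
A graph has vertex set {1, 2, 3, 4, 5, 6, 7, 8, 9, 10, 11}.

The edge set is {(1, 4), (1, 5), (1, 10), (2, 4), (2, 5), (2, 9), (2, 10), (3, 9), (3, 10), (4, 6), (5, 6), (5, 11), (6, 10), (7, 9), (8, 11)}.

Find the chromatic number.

2

5 and 6 are adjacent, so at least 2 colors are needed.
One proper 2-coloring: 1=b, 2=b, 3=b, 4=a, 5=a, 6=b, 7=b, 8=a, 9=a, 10=a, 11=b. Every edge joins two different colors.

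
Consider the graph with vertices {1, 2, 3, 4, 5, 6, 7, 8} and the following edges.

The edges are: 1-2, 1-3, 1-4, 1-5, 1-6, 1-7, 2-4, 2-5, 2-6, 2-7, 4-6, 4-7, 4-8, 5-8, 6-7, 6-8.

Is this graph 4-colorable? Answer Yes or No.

No

1, 2, 4, 6, 7 are pairwise adjacent (a clique of size 5), so at least 5 colors are needed.
So 4 colors are not enough.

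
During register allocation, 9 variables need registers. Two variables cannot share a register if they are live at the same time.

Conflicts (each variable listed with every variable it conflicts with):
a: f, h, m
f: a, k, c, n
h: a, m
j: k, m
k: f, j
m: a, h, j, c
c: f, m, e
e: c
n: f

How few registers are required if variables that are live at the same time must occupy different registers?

a, h, m all conflict with each other, so at least 3 registers are needed.
3 registers suffice: a=2, f=1, h=3, j=2, k=3, m=1, c=2, e=1, n=2. Each listed conflict is separated.

3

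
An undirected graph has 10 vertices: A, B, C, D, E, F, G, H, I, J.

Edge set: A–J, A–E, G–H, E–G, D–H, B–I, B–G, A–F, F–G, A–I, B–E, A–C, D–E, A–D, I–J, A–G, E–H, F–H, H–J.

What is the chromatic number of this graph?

A, I, J form a triangle, so at least 3 colors are needed.
One proper 3-coloring: A=1, B=1, C=2, D=3, E=2, F=2, G=3, H=1, I=3, J=2. No two adjacent vertices share a color.

3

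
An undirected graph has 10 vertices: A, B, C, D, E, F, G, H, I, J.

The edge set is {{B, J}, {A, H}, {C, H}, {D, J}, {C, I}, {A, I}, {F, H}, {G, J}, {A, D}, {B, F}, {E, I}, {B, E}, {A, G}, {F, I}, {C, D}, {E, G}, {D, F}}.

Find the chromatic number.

2

G and J are adjacent, so at least 2 colors are needed.
2 colors suffice: color red → {A, C, E, F, J}; color blue → {B, D, G, H, I}. No two adjacent vertices share a color.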